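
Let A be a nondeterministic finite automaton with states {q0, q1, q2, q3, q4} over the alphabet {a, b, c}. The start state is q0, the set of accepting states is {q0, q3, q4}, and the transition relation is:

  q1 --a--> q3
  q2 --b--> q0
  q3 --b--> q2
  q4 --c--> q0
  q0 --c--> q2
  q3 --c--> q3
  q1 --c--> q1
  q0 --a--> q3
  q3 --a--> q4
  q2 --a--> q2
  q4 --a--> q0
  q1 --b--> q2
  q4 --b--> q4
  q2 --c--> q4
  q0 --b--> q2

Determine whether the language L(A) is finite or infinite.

infinite

State q0 is reachable from the start and can reach an accepting state, and it lies on the cycle q0 → q2 → q0.
Traversing that cycle any number of times yields accepted strings of unbounded length, so the language is infinite.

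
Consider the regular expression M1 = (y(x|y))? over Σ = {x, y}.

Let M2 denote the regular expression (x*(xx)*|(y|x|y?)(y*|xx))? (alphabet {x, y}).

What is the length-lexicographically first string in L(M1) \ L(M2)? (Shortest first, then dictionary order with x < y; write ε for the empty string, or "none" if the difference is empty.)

yx

The string yx is accepted by M1 but not by M2.
No shorter string lies in the difference, and yx is the lexicographically first length-2 string in L(M1) \ L(M2).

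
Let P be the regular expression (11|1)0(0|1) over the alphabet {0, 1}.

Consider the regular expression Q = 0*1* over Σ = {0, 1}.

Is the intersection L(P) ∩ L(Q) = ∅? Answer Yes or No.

Yes

Converting the expression P to a DFA (subset construction, then merging equivalent states) gives the minimal DFA with states {p0, p1, p2, p3, p4, p5}, start state p0, accepting states {p5} and transitions p0: 0→p1, 1→p2; p1: 0→p1, 1→p1; p2: 0→p3, 1→p4; p3: 0→p5, 1→p5; p4: 0→p3, 1→p1; p5: 0→p1, 1→p1.
Converting the expression Q to a DFA (subset construction, then merging equivalent states) gives the minimal DFA with states {q0, q1, q2}, start state q0, accepting states {q0, q1} and transitions q0: 0→q0, 1→q1; q1: 0→q2, 1→q1; q2: 0→q2, 1→q2.
Exploring the product automaton P × Q from the start pair (p0, q0), following both machines on each input symbol, reaches 8 state pairs: (p0, q0), (p1, q0), (p2, q1), (p1, q1), (p3, q2), (p4, q1), (p1, q2), (p5, q2).
P accepts in {p5} and Q accepts in {q0, q1}; no reachable pair has both components accepting, so no string drives both machines to acceptance simultaneously and L(P) ∩ L(Q) = ∅.
So no string is accepted by both, and the intersection is empty.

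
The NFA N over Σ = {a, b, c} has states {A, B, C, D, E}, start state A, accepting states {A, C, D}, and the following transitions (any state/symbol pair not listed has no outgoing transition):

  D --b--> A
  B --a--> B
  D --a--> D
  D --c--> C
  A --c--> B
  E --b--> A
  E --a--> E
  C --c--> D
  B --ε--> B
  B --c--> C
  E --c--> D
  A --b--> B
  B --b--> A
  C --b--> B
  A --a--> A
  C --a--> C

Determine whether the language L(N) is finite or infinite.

State A is reachable from the start and can reach an accepting state, and it lies on the cycle A → A.
Traversing that cycle any number of times yields accepted strings of unbounded length, so the language is infinite.

infinite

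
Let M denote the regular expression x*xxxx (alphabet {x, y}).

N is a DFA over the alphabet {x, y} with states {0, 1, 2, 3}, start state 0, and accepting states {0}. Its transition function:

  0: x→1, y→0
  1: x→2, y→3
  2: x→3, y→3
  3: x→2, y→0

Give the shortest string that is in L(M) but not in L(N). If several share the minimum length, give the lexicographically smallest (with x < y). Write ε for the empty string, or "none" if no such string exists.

xxxx

The string xxxx is accepted by M but not by N.
No shorter string lies in the difference, and xxxx is the lexicographically first length-4 string in L(M) \ L(N).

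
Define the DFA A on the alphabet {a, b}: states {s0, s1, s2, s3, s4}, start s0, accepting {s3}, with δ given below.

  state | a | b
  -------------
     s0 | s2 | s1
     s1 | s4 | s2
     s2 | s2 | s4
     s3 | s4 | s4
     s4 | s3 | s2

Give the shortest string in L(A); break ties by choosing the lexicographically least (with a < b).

A breadth-first search from s0 reaches an accepting state first via the path s0 → s2 → s4 → s3 on input aba.
No string of length < 3 is accepted (BFS exhausts all shorter strings without reaching an accepting state), and aba is the lexicographically least accepting string of length 3.

aba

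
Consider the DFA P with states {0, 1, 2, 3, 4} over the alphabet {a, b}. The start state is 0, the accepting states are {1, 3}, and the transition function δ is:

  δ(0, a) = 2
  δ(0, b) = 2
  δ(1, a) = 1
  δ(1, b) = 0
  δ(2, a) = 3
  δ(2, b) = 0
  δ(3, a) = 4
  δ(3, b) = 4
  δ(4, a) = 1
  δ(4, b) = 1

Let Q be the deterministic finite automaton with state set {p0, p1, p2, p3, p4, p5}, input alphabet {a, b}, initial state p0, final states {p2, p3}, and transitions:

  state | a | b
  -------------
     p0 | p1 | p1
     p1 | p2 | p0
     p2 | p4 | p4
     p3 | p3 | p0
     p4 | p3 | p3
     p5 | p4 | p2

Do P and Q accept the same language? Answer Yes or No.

Exploring the product automaton P × Q from the start pair (0, p0), following both machines on each input symbol, reaches 5 state pairs: (0, p0), (2, p1), (3, p2), (4, p4), (1, p3).
P accepts in {1, 3} and Q accepts in {p2, p3}. In every reachable pair the two components are either both accepting — (3, p2), (1, p3) — or both non-accepting, so no string is accepted by exactly one of the machines: L(P) \ L(Q) and L(Q) \ L(P) are both empty.
Hence every string is accepted by P iff it is accepted by Q, and the two languages coincide.

Yes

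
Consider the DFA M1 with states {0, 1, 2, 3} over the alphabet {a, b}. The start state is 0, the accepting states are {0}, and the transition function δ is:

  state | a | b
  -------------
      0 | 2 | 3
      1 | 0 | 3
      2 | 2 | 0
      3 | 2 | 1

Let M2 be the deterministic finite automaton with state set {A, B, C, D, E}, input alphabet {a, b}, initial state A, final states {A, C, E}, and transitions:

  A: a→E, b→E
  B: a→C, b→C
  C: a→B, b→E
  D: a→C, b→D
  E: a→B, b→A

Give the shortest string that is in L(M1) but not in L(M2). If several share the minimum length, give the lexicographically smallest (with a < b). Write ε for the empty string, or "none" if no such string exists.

bbabba

The string bbabba is accepted by M1 but not by M2.
No shorter string lies in the difference, and bbabba is the lexicographically first length-6 string in L(M1) \ L(M2).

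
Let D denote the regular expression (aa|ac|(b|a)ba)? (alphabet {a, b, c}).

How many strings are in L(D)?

5

The expression has no Kleene star, so L(D) is finite. Expanding the alternatives gives {ε, aa, ac, aba, bba}.
That is 1 of length 0, 2 of length 2, 2 of length 3: 5 strings in all.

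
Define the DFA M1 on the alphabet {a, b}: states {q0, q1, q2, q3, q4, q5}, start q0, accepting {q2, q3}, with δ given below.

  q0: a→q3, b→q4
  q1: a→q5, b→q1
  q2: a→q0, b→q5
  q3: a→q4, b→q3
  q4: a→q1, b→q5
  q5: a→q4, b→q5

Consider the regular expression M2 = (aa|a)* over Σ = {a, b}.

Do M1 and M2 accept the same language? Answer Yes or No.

The string ab is accepted by M1 but rejected by M2.
So L(M1) ≠ L(M2).

No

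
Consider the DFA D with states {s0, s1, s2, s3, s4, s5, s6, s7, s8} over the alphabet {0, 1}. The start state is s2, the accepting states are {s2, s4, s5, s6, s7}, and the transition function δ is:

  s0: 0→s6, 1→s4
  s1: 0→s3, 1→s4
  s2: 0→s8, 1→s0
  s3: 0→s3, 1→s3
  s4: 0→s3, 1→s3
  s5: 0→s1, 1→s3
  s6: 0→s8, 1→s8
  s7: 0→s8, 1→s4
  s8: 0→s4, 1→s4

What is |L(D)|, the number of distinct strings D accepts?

The useful subgraph on states {s0, s2, s4, s6, s8} is acyclic, so L(D) is finite; the longest accepting path visits 5 useful states, giving maximum string length 4.
Counting accepting paths from s2 by length: 1 of length 0, 4 of length 2, 4 of length 4. Total 9.

9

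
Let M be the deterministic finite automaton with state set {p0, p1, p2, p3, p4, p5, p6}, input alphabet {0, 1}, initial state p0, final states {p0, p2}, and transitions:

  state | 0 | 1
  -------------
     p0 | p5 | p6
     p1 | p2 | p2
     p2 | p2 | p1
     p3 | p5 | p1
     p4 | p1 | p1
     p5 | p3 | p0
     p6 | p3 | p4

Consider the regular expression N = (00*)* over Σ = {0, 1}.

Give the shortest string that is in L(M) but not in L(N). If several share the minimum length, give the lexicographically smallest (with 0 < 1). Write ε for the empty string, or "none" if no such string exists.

01

The string 01 is accepted by M but not by N.
No shorter string lies in the difference, and 01 is the lexicographically first length-2 string in L(M) \ L(N).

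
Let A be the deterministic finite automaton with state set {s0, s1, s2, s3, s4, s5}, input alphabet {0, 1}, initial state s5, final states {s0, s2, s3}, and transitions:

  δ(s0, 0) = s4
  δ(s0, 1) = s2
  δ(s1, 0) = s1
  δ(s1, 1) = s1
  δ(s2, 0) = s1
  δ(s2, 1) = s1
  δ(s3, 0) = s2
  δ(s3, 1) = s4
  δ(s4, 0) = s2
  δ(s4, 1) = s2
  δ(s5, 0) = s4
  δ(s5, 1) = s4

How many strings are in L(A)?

4

The useful subgraph on states {s2, s4, s5} is acyclic, so L(A) is finite; the longest accepting path visits 3 useful states, giving maximum string length 2.
Counting accepting paths from s5 by length: 4 of length 2. Total 4.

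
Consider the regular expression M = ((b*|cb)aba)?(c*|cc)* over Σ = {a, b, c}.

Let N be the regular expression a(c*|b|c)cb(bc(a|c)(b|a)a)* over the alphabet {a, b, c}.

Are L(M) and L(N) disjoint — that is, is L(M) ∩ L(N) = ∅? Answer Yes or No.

Converting the expression M to a DFA (subset construction, then merging equivalent states) gives the minimal DFA with states {m0, m1, m2, m3, m4, m5, m6, m7}, start state m0, accepting states {m0, m3, m7} and transitions m0: a→m1, b→m2, c→m3; m1: a→m4, b→m5, c→m4; m2: a→m1, b→m2, c→m4; m3: a→m4, b→m6, c→m7; m4: a→m4, b→m4, c→m4; m5: a→m7, b→m4, c→m4; m6: a→m1, b→m4, c→m4; m7: a→m4, b→m4, c→m7.
Converting the expression N to a DFA (subset construction, then merging equivalent states) gives the minimal DFA with states {n0, n1, n2, n3, n4, n5, n6, n7, n8, n9, n10}, start state n0, accepting states {n6} and transitions n0: a→n1, b→n2, c→n2; n1: a→n2, b→n3, c→n4; n2: a→n2, b→n2, c→n2; n3: a→n2, b→n2, c→n5; n4: a→n2, b→n6, c→n4; n5: a→n2, b→n6, c→n2; n6: a→n2, b→n7, c→n2; n7: a→n2, b→n2, c→n8; n8: a→n9, b→n2, c→n9; n9: a→n10, b→n10, c→n2; n10: a→n6, b→n2, c→n2.
Exploring the product automaton M × N from the start pair (m0, n0), following both machines on each input symbol, reaches 17 state pairs: (m0, n0), (m1, n1), (m2, n2), (m3, n2), (m4, n2), (m5, n3), (m4, n4), (m1, n2), (m6, n2), (m7, n2), (m4, n5), (m4, n6), (m5, n2), (m4, n7), (m4, n8), (m4, n9), (m4, n10).
M accepts in {m0, m3, m7} and N accepts in {n6}; no reachable pair has both components accepting, so no string drives both machines to acceptance simultaneously and L(M) ∩ L(N) = ∅.
So no string is accepted by both, and the intersection is empty.

Yes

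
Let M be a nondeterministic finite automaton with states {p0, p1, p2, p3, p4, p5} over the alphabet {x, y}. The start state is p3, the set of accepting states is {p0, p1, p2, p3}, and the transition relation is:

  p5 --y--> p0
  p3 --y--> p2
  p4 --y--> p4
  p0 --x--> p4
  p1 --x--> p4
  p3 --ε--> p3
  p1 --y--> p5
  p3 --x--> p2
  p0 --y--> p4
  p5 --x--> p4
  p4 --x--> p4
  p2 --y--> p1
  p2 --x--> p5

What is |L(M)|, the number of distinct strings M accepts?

The useful subgraph on states {p0, p1, p2, p3, p5} is acyclic, so L(M) is finite; the longest accepting path visits 5 useful states, giving maximum string length 4.
Counting accepting paths from p3 by length: 1 of length 0, 2 of length 1, 2 of length 2, 2 of length 3, 2 of length 4. Total 9.

9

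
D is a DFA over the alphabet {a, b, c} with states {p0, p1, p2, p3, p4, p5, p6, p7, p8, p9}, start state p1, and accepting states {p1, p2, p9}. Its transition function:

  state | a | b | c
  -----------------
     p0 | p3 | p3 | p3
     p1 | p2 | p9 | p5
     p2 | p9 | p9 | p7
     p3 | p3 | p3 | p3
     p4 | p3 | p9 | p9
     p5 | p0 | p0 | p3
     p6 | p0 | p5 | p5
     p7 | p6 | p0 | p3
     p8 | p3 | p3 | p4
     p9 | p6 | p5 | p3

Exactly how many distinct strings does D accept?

5

The useful subgraph on states {p1, p2, p9} is acyclic, so L(D) is finite; the longest accepting path visits 3 useful states, giving maximum string length 2.
Counting accepting paths from p1 by length: 1 of length 0, 2 of length 1, 2 of length 2. Total 5.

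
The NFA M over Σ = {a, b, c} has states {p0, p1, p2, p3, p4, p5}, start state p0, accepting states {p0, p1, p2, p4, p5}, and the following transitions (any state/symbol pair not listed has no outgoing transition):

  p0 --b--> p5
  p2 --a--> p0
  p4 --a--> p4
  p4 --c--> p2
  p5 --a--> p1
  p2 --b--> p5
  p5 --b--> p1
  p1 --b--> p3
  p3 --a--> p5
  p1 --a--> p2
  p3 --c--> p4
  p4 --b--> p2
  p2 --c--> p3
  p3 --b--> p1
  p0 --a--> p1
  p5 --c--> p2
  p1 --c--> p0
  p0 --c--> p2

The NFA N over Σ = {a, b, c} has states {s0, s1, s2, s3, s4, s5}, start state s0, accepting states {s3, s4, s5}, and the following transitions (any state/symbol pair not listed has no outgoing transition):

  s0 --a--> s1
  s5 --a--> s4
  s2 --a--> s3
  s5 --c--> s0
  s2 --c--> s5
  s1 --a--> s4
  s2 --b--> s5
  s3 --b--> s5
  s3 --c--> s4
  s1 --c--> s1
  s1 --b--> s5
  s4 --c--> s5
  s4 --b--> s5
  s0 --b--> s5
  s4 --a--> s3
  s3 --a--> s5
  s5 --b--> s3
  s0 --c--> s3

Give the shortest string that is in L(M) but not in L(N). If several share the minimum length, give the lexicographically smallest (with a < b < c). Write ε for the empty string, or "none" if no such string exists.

ε

The empty string ε is accepted by M but not by N.
Since ε is the unique shortest string, it is the required witness.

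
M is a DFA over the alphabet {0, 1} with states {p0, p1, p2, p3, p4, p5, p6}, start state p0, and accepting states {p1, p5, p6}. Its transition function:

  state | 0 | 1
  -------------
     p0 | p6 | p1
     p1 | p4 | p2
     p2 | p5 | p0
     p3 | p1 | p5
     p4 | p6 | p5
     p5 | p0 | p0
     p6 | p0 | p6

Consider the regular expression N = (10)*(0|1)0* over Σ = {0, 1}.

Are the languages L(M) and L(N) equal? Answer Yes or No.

No

The string 01 is accepted by M but rejected by N.
So L(M) ≠ L(N).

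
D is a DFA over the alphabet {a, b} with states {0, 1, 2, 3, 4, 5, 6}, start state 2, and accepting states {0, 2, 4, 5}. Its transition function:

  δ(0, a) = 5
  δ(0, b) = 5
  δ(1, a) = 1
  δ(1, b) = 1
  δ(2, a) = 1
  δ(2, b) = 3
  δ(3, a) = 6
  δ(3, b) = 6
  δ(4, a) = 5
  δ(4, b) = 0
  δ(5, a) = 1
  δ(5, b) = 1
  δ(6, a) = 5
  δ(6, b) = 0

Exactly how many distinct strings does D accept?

9

The useful subgraph on states {0, 2, 3, 5, 6} is acyclic, so L(D) is finite; the longest accepting path visits 5 useful states, giving maximum string length 4.
Counting accepting paths from 2 by length: 1 of length 0, 4 of length 3, 4 of length 4. Total 9.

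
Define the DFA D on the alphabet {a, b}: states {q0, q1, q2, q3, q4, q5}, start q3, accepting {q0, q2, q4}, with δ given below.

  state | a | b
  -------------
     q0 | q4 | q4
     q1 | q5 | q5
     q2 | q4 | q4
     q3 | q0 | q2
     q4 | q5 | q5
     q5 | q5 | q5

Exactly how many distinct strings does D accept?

The useful subgraph on states {q0, q2, q3, q4} is acyclic, so L(D) is finite; the longest accepting path visits 3 useful states, giving maximum string length 2.
Counting accepting paths from q3 by length: 2 of length 1, 4 of length 2. Total 6.

6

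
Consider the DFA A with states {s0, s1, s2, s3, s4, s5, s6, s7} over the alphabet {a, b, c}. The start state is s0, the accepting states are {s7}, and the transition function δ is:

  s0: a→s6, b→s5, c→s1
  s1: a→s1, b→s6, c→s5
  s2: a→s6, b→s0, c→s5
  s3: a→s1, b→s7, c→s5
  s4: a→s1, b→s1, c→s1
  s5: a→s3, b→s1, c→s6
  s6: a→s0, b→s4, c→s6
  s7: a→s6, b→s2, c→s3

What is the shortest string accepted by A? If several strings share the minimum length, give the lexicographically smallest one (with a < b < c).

bab

A breadth-first search from s0 reaches an accepting state first via the path s0 → s5 → s3 → s7 on input bab.
No string of length < 3 is accepted (BFS exhausts all shorter strings without reaching an accepting state), and bab is the lexicographically least accepting string of length 3.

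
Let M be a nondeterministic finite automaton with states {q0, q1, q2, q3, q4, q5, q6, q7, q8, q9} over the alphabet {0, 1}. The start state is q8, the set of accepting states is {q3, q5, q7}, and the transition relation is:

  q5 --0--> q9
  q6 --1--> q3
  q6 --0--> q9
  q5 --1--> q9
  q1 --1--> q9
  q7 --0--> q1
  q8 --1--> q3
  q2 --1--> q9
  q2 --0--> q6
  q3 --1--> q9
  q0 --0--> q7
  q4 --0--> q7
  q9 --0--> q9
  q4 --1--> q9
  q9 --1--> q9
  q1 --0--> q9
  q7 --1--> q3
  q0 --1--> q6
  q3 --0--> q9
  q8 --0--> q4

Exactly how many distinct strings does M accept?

3

The useful subgraph on states {q3, q4, q7, q8} is acyclic, so L(M) is finite; the longest accepting path visits 4 useful states, giving maximum string length 3.
Counting accepting paths from q8 by length: 1 of length 1, 1 of length 2, 1 of length 3. Total 3.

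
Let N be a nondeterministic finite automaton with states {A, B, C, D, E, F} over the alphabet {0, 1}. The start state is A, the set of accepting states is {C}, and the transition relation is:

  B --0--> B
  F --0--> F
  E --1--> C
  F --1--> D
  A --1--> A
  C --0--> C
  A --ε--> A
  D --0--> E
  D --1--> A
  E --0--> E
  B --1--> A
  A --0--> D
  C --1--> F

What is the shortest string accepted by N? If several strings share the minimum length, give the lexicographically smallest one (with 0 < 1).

001

A breadth-first search from A reaches an accepting state first via the path A → D → E → C on input 001.
No string of length < 3 is accepted (BFS exhausts all shorter strings without reaching an accepting state), and 001 is the lexicographically least accepting string of length 3.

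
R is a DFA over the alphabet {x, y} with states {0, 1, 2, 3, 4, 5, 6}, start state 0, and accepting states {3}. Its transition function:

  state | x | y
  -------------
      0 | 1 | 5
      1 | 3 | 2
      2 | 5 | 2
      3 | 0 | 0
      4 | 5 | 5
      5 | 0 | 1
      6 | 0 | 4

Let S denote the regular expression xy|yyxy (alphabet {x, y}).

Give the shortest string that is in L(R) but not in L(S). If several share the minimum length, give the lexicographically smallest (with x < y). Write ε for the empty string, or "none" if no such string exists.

xx

The string xx is accepted by R but not by S.
No shorter string lies in the difference, and xx is the lexicographically first length-2 string in L(R) \ L(S).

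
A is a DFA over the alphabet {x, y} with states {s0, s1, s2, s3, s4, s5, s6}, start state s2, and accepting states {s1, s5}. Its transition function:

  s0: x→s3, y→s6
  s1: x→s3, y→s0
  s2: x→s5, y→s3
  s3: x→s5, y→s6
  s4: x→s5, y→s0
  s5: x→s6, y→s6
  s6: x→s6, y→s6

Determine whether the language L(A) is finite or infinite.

finite

The useful states (reachable from s2 and able to reach an accepting state) are {s2, s3, s5}.
Restricted to these states the transition graph has no cycle, so every accepting path has bounded length and L is finite.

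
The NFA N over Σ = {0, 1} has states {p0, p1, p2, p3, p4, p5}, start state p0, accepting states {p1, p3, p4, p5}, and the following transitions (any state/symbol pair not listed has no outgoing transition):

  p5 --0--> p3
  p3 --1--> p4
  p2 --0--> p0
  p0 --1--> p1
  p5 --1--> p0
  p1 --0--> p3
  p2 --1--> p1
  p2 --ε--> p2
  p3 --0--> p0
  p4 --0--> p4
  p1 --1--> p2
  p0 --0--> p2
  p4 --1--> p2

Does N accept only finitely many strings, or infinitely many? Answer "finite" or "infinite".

infinite

State p0 is reachable from the start and can reach an accepting state, and it lies on the cycle p0 → p1 → p2 → p0.
Traversing that cycle any number of times yields accepted strings of unbounded length, so the language is infinite.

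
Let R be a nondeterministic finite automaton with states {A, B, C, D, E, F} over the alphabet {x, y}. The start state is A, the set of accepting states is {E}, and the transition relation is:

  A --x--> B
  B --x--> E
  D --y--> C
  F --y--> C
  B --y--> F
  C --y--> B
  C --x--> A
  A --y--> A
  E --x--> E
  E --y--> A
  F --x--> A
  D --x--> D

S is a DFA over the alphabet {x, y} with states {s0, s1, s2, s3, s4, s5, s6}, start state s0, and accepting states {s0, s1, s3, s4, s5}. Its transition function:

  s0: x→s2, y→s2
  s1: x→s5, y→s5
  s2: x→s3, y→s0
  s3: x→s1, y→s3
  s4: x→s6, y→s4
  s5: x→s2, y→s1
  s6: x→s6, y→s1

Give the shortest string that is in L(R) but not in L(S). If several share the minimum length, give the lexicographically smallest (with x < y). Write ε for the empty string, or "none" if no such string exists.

The string xxxxx is accepted by R but not by S.
No shorter string lies in the difference, and xxxxx is the lexicographically first length-5 string in L(R) \ L(S).

xxxxx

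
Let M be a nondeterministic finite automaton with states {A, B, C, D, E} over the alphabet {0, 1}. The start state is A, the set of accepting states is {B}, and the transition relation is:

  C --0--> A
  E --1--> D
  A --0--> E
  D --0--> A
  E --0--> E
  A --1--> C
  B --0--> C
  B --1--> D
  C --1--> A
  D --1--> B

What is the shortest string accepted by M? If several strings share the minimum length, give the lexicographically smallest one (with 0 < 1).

A breadth-first search from A reaches an accepting state first via the path A → E → D → B on input 011.
No string of length < 3 is accepted (BFS exhausts all shorter strings without reaching an accepting state), and 011 is the lexicographically least accepting string of length 3.

011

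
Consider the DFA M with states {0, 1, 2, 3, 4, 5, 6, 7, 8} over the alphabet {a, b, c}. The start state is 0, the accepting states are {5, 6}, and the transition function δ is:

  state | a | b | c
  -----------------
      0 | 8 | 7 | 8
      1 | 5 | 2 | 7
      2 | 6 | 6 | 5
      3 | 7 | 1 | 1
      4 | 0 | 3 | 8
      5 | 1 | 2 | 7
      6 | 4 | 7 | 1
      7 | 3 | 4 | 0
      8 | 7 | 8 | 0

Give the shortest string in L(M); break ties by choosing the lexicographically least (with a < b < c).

baba

A breadth-first search from 0 reaches an accepting state first via the path 0 → 7 → 3 → 1 → 5 on input baba.
No string of length < 4 is accepted (BFS exhausts all shorter strings without reaching an accepting state), and baba is the lexicographically least accepting string of length 4.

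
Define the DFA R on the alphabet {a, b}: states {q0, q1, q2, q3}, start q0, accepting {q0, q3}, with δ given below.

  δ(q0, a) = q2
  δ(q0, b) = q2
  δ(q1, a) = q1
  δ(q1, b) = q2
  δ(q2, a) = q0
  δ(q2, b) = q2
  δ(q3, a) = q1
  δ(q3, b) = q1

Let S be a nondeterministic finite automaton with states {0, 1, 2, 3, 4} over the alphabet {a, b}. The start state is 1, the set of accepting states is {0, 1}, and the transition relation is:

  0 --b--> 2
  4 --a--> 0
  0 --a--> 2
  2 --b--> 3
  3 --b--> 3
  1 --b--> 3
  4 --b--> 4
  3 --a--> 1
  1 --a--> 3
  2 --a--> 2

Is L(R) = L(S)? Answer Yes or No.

Yes

Exploring the product automaton R × S from the start pair (q0, 1), following both machines on each input symbol, reaches 2 state pairs: (q0, 1), (q2, 3).
R accepts in {q0, q3} and S accepts in {0, 1}. In every reachable pair the two components are either both accepting — (q0, 1) — or both non-accepting, so no string is accepted by exactly one of the machines: L(R) \ L(S) and L(S) \ L(R) are both empty.
Hence every string is accepted by R iff it is accepted by S, and the two languages coincide.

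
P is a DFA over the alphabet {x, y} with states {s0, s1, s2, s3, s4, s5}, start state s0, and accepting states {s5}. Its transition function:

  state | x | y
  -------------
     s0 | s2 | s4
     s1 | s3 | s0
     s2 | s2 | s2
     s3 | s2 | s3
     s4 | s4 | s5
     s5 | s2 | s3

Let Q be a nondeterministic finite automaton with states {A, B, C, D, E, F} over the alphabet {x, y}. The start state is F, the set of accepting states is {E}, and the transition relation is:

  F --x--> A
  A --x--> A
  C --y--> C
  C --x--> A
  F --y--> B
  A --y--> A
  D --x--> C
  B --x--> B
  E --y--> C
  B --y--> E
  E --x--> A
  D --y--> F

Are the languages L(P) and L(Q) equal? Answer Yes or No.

Exploring the product automaton P × Q from the start pair (s0, F), following both machines on each input symbol, reaches 5 state pairs: (s0, F), (s2, A), (s4, B), (s5, E), (s3, C).
P accepts in {s5} and Q accepts in {E}. In every reachable pair the two components are either both accepting — (s5, E) — or both non-accepting, so no string is accepted by exactly one of the machines: L(P) \ L(Q) and L(Q) \ L(P) are both empty.
Hence every string is accepted by P iff it is accepted by Q, and the two languages coincide.

Yes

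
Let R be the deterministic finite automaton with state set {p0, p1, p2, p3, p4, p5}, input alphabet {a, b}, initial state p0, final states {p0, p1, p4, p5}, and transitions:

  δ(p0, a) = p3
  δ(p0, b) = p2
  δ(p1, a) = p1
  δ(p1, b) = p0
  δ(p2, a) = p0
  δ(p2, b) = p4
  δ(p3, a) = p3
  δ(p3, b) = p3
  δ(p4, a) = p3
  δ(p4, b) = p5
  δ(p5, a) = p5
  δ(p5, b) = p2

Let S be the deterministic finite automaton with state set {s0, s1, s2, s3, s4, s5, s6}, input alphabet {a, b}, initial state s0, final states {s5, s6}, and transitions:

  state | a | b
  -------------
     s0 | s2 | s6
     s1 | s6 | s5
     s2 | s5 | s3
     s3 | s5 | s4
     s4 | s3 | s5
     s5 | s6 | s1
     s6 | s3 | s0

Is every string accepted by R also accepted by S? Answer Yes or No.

The empty string ε is in L(R) but not in L(S).
So L(R) ⊄ L(S).

No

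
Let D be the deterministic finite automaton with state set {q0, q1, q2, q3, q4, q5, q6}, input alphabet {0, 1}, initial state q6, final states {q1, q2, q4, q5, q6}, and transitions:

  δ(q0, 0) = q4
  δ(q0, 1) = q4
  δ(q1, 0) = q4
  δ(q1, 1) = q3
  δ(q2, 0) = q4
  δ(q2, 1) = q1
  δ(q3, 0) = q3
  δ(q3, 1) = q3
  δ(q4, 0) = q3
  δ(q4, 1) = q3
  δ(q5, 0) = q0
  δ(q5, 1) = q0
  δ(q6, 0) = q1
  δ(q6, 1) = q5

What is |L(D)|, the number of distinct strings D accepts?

The useful subgraph on states {q0, q1, q4, q5, q6} is acyclic, so L(D) is finite; the longest accepting path visits 4 useful states, giving maximum string length 3.
Counting accepting paths from q6 by length: 1 of length 0, 2 of length 1, 1 of length 2, 4 of length 3. Total 8.

8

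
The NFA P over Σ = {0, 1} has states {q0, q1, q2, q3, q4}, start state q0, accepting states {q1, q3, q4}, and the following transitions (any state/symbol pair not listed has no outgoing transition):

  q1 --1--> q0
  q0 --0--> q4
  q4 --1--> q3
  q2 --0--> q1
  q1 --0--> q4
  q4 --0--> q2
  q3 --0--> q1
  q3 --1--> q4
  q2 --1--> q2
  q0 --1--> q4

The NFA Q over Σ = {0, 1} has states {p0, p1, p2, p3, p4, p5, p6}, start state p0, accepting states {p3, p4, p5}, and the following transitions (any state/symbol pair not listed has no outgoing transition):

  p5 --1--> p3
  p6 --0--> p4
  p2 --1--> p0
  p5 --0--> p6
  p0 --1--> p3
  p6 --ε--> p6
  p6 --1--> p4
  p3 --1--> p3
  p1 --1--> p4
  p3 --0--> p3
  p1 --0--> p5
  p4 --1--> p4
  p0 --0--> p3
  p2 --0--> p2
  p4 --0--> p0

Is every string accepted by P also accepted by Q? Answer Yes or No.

Exploring the product automaton P × Q from the start pair (q0, p0), following both machines on each input symbol, reaches 6 state pairs: (q0, p0), (q4, p3), (q2, p3), (q3, p3), (q1, p3), (q0, p3).
P accepts in {q1, q3, q4} and Q accepts in {p3, p4, p5}. The reachable pairs whose P-component is accepting are (q4, p3), (q3, p3), (q1, p3); in each of them the Q-component is accepting too, so the product for L(P) \ L(Q) (P-component accepting, Q-component rejecting) has no reachable accepting pair and the difference is empty.
Hence every string in L(P) is also in L(Q).

Yes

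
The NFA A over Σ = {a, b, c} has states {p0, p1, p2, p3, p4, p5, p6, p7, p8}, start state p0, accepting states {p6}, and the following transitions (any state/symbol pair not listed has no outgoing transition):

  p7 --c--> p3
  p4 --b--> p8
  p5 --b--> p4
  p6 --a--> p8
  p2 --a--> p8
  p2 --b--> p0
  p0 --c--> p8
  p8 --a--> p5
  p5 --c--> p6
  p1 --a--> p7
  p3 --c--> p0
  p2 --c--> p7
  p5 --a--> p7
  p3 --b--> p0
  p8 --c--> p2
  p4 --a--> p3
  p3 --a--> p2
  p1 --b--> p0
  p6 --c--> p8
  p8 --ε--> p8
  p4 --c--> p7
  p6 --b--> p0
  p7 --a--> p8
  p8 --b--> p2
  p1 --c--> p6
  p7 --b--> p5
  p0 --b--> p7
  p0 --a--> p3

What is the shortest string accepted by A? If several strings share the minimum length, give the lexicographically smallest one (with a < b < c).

A breadth-first search from p0 reaches an accepting state first via the path p0 → p7 → p5 → p6 on input bbc.
No string of length < 3 is accepted (BFS exhausts all shorter strings without reaching an accepting state), and bbc is the lexicographically least accepting string of length 3.

bbc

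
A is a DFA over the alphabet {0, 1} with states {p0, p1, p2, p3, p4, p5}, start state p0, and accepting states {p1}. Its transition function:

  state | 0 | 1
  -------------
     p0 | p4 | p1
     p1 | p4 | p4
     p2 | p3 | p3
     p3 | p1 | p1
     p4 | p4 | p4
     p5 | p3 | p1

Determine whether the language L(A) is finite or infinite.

The useful states (reachable from p0 and able to reach an accepting state) are {p0, p1}.
Restricted to these states the transition graph has no cycle, so every accepting path has bounded length and L is finite.

finite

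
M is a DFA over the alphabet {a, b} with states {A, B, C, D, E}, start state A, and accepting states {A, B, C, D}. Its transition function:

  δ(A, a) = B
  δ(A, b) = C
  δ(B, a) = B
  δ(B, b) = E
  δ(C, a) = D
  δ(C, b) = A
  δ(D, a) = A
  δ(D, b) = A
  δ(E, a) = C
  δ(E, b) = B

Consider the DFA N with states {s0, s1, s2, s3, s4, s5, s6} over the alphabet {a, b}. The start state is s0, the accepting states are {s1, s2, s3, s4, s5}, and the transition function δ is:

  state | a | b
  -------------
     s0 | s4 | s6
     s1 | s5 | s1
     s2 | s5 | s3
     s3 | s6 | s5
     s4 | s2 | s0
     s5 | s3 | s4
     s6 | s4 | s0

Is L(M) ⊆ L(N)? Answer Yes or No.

The empty string ε is in L(M) but not in L(N).
So L(M) ⊄ L(N).

No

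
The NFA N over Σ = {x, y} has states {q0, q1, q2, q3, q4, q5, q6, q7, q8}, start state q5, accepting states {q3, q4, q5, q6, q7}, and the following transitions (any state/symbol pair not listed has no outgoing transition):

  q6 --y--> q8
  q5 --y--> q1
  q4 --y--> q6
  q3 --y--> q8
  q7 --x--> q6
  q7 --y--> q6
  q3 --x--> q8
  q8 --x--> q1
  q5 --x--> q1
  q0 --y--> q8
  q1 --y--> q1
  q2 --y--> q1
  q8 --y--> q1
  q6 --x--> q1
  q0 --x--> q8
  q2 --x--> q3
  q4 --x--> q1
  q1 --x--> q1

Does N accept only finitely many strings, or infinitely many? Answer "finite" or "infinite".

finite

The useful states (reachable from q5 and able to reach an accepting state) are {q5}.
Restricted to these states the transition graph has no cycle, so every accepting path has bounded length and L is finite.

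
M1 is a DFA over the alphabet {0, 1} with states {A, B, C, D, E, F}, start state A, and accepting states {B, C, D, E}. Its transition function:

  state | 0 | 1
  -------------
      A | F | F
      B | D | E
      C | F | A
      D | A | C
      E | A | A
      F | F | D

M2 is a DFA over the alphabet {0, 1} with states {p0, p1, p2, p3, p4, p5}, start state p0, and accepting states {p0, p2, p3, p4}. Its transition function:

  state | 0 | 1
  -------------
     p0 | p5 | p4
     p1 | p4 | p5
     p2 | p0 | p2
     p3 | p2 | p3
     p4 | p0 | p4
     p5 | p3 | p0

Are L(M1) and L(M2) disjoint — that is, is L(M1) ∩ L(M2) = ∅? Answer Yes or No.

The string 01 is accepted by both M1 and M2.
Hence L(M1) ∩ L(M2) ≠ ∅.

No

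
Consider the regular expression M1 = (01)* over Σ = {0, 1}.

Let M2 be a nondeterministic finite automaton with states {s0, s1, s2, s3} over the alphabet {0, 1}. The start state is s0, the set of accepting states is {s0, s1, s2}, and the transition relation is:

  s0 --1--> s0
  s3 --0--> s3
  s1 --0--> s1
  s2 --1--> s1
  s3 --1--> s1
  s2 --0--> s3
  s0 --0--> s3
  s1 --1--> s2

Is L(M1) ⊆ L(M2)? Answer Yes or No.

Converting the expression M1 to a DFA (subset construction, then merging equivalent states) gives the minimal DFA with states {r0, r1, r2}, start state r0, accepting states {r0} and transitions r0: 0→r1, 1→r2; r1: 0→r2, 1→r0; r2: 0→r2, 1→r2.
Exploring the product automaton M1 × M2 from the start pair (r0, s0), following both machines on each input symbol, reaches 9 state pairs: (r0, s0), (r1, s3), (r2, s0), (r2, s3), (r0, s1), (r2, s1), (r1, s1), (r2, s2), (r0, s2).
M1 accepts in {r0} and M2 accepts in {s0, s1, s2}. The reachable pairs whose M1-component is accepting are (r0, s0), (r0, s1), (r0, s2); in each of them the M2-component is accepting too, so the product for L(M1) \ L(M2) (M1-component accepting, M2-component rejecting) has no reachable accepting pair and the difference is empty.
Hence every string in L(M1) is also in L(M2).

Yes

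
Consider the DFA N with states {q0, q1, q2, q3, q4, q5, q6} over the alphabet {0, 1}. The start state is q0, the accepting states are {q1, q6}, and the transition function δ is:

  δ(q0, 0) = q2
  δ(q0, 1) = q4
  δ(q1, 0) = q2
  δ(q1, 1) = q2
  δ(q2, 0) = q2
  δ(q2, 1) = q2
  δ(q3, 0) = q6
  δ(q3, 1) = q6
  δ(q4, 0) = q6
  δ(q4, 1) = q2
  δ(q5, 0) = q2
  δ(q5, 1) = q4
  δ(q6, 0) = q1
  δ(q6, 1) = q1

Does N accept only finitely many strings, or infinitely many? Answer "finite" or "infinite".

finite

The useful states (reachable from q0 and able to reach an accepting state) are {q0, q1, q4, q6}.
Restricted to these states the transition graph has no cycle, so every accepting path has bounded length and L is finite.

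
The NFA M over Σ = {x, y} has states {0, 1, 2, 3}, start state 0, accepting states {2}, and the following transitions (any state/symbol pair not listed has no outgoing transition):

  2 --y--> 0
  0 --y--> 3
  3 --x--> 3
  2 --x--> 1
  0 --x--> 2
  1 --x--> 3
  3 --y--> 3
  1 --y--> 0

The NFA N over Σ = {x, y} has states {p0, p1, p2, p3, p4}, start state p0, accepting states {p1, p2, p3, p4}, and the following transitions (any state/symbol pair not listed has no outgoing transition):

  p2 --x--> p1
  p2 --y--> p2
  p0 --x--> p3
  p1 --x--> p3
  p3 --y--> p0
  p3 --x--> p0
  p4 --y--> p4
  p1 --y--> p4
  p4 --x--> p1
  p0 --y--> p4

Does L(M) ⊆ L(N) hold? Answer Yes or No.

Exploring the product automaton M × N from the start pair (0, p0), following both machines on each input symbol, reaches 10 state pairs: (0, p0), (2, p3), (3, p4), (1, p0), (3, p1), (3, p3), (0, p4), (3, p0), (2, p1), (1, p3).
M accepts in {2} and N accepts in {p1, p2, p3, p4}. The reachable pairs whose M-component is accepting are (2, p3), (2, p1); in each of them the N-component is accepting too, so the product for L(M) \ L(N) (M-component accepting, N-component rejecting) has no reachable accepting pair and the difference is empty.
Hence every string in L(M) is also in L(N).

Yes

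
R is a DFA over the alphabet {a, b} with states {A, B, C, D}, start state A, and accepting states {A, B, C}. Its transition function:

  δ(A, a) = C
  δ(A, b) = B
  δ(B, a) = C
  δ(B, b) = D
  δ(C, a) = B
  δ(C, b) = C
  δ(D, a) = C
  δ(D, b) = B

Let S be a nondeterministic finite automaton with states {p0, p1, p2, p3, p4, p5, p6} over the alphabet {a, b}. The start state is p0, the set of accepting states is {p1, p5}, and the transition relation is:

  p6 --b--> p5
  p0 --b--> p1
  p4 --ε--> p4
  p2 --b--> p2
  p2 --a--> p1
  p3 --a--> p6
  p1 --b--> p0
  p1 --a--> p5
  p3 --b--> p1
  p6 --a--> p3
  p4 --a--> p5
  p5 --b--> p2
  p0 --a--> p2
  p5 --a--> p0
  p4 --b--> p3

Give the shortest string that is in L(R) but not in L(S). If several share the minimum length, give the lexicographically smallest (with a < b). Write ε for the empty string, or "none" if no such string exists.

ε

The empty string ε is accepted by R but not by S.
Since ε is the unique shortest string, it is the required witness.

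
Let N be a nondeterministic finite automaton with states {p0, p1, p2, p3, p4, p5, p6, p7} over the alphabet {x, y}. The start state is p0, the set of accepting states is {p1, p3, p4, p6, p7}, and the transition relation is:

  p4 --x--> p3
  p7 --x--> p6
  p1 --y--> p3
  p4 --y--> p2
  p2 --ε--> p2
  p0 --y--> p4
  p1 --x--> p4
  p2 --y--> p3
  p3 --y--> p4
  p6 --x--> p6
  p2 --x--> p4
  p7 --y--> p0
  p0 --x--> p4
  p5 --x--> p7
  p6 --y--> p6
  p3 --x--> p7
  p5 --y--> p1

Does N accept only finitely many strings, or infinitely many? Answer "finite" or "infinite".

State p4 is reachable from the start and can reach an accepting state, and it lies on the cycle p4 → p2 → p3 → p4.
Traversing that cycle any number of times yields accepted strings of unbounded length, so the language is infinite.

infinite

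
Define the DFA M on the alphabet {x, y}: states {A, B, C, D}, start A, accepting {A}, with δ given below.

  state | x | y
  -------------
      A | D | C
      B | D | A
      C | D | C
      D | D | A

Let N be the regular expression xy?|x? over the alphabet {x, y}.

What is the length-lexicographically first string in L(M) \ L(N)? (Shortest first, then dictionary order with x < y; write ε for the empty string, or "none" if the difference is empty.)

xxy

The string xxy is accepted by M but not by N.
No shorter string lies in the difference, and xxy is the lexicographically first length-3 string in L(M) \ L(N).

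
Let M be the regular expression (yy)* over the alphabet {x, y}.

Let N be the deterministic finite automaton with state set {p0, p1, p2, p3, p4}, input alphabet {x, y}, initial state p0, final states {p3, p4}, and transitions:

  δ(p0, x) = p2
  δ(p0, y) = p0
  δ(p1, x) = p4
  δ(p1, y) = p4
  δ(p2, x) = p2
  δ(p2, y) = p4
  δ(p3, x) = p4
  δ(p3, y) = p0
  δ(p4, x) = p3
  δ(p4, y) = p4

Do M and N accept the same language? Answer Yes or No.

No

The empty string ε is accepted by M but rejected by N.
So L(M) ≠ L(N).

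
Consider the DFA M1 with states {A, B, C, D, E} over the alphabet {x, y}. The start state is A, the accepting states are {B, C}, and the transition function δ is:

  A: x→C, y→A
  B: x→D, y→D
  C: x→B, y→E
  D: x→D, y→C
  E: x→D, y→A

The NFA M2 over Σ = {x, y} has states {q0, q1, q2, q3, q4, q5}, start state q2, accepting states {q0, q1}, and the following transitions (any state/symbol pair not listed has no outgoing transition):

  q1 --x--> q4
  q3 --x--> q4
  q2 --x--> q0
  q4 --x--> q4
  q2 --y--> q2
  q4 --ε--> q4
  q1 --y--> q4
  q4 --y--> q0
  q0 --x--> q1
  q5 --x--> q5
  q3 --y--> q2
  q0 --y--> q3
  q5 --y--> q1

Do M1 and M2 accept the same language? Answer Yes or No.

Exploring the product automaton M1 × M2 from the start pair (A, q2), following both machines on each input symbol, reaches 5 state pairs: (A, q2), (C, q0), (B, q1), (E, q3), (D, q4).
M1 accepts in {B, C} and M2 accepts in {q0, q1}. In every reachable pair the two components are either both accepting — (C, q0), (B, q1) — or both non-accepting, so no string is accepted by exactly one of the machines: L(M1) \ L(M2) and L(M2) \ L(M1) are both empty.
Hence every string is accepted by M1 iff it is accepted by M2, and the two languages coincide.

Yes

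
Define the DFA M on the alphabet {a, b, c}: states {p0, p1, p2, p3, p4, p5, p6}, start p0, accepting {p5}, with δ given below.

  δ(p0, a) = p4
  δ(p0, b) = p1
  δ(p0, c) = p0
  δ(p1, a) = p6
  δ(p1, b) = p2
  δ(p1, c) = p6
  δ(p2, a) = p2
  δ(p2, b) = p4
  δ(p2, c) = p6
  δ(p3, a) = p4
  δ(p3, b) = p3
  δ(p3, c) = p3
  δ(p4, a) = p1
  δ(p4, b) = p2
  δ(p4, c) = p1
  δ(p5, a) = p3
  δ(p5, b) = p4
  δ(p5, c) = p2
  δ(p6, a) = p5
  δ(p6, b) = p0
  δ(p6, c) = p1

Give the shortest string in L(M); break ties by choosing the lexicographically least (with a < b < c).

baa

A breadth-first search from p0 reaches an accepting state first via the path p0 → p1 → p6 → p5 on input baa.
No string of length < 3 is accepted (BFS exhausts all shorter strings without reaching an accepting state), and baa is the lexicographically least accepting string of length 3.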